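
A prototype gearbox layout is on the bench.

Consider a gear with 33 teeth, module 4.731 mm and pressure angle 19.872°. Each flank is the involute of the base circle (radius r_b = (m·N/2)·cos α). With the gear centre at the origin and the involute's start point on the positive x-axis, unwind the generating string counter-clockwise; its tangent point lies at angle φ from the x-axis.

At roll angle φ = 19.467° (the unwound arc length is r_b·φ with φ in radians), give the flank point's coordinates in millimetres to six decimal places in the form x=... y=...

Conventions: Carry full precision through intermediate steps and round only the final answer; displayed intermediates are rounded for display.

x=77.529150 y=0.948770

recognized (one wheel, involute flank): single-mesh tooth geometry, m = 4.731, N = 33
pitch radius r_p = m·N/2 = 4.731·33/2 = 78.061500
base radius r_b = r_p·cos α = 78.061500·cos 19.872° = 73.413278
roll angle φ = 19.467° = 0.33976325 rad
x = r_b·(cos φ + φ·sin φ) = 77.529150
y = r_b·(sin φ − φ·cos φ) = 0.948770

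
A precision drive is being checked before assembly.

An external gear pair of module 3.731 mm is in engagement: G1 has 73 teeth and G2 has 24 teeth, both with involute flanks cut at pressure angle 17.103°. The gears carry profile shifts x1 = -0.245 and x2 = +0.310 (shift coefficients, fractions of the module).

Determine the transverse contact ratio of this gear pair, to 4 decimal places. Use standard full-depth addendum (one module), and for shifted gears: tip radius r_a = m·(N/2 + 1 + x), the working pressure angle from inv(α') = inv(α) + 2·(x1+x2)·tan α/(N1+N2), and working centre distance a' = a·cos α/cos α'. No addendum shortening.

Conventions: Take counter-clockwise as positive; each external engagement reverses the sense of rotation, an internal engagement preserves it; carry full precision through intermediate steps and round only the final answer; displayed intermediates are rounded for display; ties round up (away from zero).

1.7802

single-mesh involute tooth geometry (73T engaging 24T at module 3.731)
base radii: r_b1 = 130.159230, r_b2 = 42.792075
tip radii: r_a1 = 138.998405, r_a2 = 49.659610
inv(α') = inv(17.103°) + 2·(-0.245+0.310)·tan α/(73+24) = 0.00960620  ⇒  α' = 17.34878°
a' = a·cos α / cos α' = 180.9535·cos 17.103°/cos 17.34878° = 181.194332
action lengths: √(r_a1²−r_b1²) = 48.776342, √(r_a2²−r_b2²) = 25.197523
base pitch p_b = π·m·cos α = 11.202939
CR = (48.776342 + 25.197523 − 181.194332·sin 17.34878°)/11.202939 = 1.780242
contact ratio ≈ 1.7802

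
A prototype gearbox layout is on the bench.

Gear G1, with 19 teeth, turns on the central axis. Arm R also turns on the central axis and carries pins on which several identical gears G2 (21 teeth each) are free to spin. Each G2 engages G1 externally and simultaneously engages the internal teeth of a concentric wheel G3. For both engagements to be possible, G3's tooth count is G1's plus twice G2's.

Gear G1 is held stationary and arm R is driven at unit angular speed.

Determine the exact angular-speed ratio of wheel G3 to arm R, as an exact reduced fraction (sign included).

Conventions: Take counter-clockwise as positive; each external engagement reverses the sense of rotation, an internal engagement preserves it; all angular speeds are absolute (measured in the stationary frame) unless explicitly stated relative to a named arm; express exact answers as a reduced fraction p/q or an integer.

80/61

class = planetary set [G3 = 19+2·21 = 61; Willis about the carrier]
ring teeth: 19 + 2·21 = 61
19(ω_sun−ω_arm) = −61(ω_ring−ω_arm),  ω_sun = 0, ω_arm = 1
ω_ring = 1 − (19/61)(0−1) = 80/61
ω_out/ω_in = 80/61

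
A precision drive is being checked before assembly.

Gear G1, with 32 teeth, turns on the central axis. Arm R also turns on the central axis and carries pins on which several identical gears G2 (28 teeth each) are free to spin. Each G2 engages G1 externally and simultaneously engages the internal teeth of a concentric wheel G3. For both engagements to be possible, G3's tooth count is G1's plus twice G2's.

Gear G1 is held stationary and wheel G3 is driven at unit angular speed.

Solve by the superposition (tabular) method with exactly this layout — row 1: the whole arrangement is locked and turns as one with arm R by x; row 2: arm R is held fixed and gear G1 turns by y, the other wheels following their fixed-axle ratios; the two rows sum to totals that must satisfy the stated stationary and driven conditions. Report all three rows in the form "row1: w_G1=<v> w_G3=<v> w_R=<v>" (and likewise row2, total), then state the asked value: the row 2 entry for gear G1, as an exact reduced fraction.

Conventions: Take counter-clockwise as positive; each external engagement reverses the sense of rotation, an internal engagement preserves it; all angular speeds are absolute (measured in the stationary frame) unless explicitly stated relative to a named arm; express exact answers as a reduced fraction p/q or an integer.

recognized (axles ride arm R): planetary set, 32/28/88 teeth
row 1: whole set turns with the arm by x
row 2 — arm fixed, fixed-axis ratios: sun y, ring −(32/88)·y, arm 0
boundary: total ω_sun = x + y = 0 and total ω_ring = x − (32/88)·y = 1  ⇒  y = -11/15, x = 11/15
row 2 ring = −(32/88)·(-11/15) = 4/15
totals (row 1 + row 2): sun 11/15 + (-11/15) = 0, ring 11/15 + 4/15 = 1, arm 11/15 + 0 = 11/15
asked cell (row2, sun) = -11/15

row1: w_G1=11/15 w_G3=11/15 w_R=11/15
row2: w_G1=-11/15 w_G3=4/15 w_R=0
total: w_G1=0 w_G3=1 w_R=11/15
asked value: -11/15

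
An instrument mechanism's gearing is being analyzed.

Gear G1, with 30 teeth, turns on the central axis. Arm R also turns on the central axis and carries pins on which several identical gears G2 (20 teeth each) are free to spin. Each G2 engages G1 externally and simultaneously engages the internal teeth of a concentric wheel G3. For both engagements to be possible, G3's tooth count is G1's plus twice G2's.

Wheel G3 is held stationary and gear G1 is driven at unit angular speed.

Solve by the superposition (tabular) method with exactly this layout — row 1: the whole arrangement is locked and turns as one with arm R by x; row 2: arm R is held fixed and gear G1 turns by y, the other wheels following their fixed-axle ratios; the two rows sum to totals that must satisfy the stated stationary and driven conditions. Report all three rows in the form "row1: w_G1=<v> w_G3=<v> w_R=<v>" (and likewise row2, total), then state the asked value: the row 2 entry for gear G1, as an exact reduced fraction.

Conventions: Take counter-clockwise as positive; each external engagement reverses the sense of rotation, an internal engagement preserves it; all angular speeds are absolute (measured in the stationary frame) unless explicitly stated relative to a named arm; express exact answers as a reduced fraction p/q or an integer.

row1: w_G1=3/10 w_G3=3/10 w_R=3/10
row2: w_G1=7/10 w_G3=-3/10 w_R=0
total: w_G1=1 w_G3=0 w_R=3/10
asked value: 7/10

topology: planetary set — G1 30T / G2 20T / G3 70T, arm = carrier (Willis)
row 1: whole set turns with the arm by x
superposition row 2 [arm held]: sun y, ring −(30/70)·y, arm 0
boundary: total ω_ring = x − (30/70)·y = 0 and total ω_sun = x + y = 1  ⇒  y = 7/10, x = 3/10
row 2 ring = −(30/70)·7/10 = -3/10
totals (row 1 + row 2): sun 3/10 + 7/10 = 1, ring 3/10 + (-3/10) = 0, arm 3/10 + 0 = 3/10
asked cell (row2, sun) = 7/10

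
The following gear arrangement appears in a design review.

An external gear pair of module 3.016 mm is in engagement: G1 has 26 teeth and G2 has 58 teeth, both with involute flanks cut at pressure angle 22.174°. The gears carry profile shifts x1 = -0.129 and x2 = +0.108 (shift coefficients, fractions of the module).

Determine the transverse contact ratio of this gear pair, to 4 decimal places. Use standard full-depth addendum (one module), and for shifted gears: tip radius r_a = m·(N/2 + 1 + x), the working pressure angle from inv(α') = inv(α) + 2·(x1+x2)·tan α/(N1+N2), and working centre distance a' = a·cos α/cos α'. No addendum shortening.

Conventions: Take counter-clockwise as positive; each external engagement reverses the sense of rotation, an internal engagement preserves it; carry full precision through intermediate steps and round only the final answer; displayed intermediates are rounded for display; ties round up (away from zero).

1.6178

topology: single-mesh involute geometry — m = 3.016, 26T/58T pair
base radii: r_b1 = 36.308253, r_b2 = 80.995333
tip radii: r_a1 = 41.834936, r_a2 = 90.805728
inv(α') = inv(22.174°) + 2·(-0.129+0.108)·tan α/(26+58) = 0.02035009  ⇒  α' = 22.10346°
a' = a·cos α / cos α' = 126.6720·cos 22.174°/cos 22.10346° = 126.608568
action lengths: √(r_a1²−r_b1²) = 20.781546, √(r_a2²−r_b2²) = 41.054065
base pitch p_b = π·m·cos α = 8.774288
CR = (20.781546 + 41.054065 − 126.608568·sin 22.10346°)/8.774288 = 1.617830
contact ratio ≈ 1.6178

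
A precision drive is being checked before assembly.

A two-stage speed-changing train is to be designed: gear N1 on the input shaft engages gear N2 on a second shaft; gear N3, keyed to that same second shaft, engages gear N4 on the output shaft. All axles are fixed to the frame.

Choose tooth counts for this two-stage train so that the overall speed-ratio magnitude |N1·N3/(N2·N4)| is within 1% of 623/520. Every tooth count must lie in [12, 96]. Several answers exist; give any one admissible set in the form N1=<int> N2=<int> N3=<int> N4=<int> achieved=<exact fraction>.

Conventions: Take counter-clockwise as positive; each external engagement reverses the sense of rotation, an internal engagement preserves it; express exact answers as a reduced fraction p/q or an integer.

2-stage fixed-axis compound train for ratio 623/520
target = 623/520 in lowest terms: an exact hit needs N1·N3 = k·623 and N2·N4 = k·520 for one integer k, every count in [12, 96]; additionally prefer no 1:1 stage (N1 ≠ N2, N3 ≠ N4)
k = 1: no 1:1-free in-range split of k·623 and k·520 into factor pairs; take k = 2
k = 2: N1·N3 = 1246 = 14·89, N2·N4 = 1040 = 13·80
achieved = 14·89/(13·80) = 623/520; |achieved − target| = 0 ≤ 623/52000 ✓

N1=14 N2=13 N3=89 N4=80 achieved=623/520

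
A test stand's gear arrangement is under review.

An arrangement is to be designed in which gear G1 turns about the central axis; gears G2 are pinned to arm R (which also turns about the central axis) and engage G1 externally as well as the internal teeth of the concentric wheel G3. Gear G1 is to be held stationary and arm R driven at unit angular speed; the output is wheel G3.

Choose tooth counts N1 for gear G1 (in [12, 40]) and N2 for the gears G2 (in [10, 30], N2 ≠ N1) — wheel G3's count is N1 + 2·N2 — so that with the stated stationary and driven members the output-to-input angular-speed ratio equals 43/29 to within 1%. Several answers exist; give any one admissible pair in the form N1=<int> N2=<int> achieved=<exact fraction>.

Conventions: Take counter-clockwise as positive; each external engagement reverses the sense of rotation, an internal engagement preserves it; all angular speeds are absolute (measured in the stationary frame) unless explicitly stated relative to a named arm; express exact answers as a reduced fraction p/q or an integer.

planetary set to be sized for 43/29 (Willis relation)
Willis with ω_sun = 0: ω_ring/ω_arm = (N1+N3)/N3; set equal to 43/29  ⇒  N3/N1 = 1/(43/29 − 1) = 29/14
N3 = N1 + 2·N2  ⇒  N2/N1 = (N3/N1 − 1)/2 = (29/14 − 1)/2 = 15/28
smallest multiple with N1 ≥ 12 and N2 ≥ 10: k = 1  ⇒  N1 = 1·28 = 28, N2 = 1·15 = 15 (N1 ≤ 40, N2 ≤ 30, N2 ≠ N1 ✓), N3 = 28 + 2·15 = 58
check: (N1+N3)/N3 with N1 = 28, N3 = 58 gives 43/29; |achieved − target| = 0 ≤ 43/2900 ✓

N1=28 N2=15 achieved=43/29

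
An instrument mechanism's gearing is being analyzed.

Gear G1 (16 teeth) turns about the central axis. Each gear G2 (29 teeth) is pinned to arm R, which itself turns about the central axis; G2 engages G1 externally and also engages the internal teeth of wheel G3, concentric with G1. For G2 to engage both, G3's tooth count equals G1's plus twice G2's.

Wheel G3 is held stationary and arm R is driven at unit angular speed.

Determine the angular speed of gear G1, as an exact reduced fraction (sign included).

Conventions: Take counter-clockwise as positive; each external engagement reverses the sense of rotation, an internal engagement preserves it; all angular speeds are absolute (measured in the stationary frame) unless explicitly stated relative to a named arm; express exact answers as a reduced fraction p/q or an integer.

45/8

recognized (axles ride arm R): planetary set, 16/29/74 teeth
ring teeth: 16 + 2·29 = 74
16(ω_sun−ω_arm) = −74(ω_ring−ω_arm),  ω_ring = 0, ω_arm = 1
ω_sun = 1 − (74/16)(0−1) = 45/8
exact speed ratio = 45/8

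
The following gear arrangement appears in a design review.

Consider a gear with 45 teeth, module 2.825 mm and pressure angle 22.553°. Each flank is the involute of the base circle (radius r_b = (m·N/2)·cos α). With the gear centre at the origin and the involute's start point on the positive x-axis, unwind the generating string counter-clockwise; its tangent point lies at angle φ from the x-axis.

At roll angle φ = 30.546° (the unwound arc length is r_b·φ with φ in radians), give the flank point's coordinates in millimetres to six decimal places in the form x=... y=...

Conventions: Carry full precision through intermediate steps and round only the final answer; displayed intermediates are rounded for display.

single-mesh involute tooth geometry (45T wheel at module 2.825)
pitch radius r_p = m·N/2 = 2.825·45/2 = 63.562500
base radius r_b = r_p·cos α = 63.562500·cos 22.553° = 58.701567
roll angle φ = 30.546° = 0.53312827 rad
x = r_b·(cos φ + φ·sin φ) = 66.460339
y = r_b·(sin φ − φ·cos φ) = 2.881571

x=66.460339 y=2.881571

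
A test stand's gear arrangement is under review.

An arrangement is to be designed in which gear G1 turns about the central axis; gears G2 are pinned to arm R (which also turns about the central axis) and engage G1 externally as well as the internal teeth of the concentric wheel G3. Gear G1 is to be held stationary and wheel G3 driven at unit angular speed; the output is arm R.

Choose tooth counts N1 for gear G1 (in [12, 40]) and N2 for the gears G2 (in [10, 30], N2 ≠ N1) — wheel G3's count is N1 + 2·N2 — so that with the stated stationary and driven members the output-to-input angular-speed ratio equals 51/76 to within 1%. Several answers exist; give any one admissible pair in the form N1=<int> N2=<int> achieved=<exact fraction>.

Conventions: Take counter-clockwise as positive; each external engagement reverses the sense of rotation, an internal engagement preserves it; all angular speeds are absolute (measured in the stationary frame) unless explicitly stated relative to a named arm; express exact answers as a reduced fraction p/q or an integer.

N1=25 N2=13 achieved=51/76

class = planetary set [ratio 51/76 wanted; Willis about the carrier]
Willis with ω_sun = 0: ω_arm/ω_ring = N3/(N1+N3); set equal to 51/76  ⇒  N3/N1 = (51/76)/(1 − 51/76) = 51/25
N3 = N1 + 2·N2  ⇒  N2/N1 = (N3/N1 − 1)/2 = (51/25 − 1)/2 = 13/25
smallest multiple with N1 ≥ 12 and N2 ≥ 10: k = 1  ⇒  N1 = 1·25 = 25, N2 = 1·13 = 13 (N1 ≤ 40, N2 ≤ 30, N2 ≠ N1 ✓), N3 = 25 + 2·13 = 51
check: N3/(N1+N3) with N1 = 25, N3 = 51 gives 51/76; |achieved − target| = 0 ≤ 51/7600 ✓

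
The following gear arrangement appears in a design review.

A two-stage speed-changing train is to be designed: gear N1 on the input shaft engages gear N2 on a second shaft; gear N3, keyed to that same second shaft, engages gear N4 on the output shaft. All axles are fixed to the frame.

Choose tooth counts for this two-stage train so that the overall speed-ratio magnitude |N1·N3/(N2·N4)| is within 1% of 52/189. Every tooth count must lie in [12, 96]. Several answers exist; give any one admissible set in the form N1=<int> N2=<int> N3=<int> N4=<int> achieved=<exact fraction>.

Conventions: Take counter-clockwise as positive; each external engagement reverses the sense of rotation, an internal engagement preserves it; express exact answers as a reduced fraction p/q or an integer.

N1=12 N2=21 N3=13 N4=27 achieved=52/189

topology: fixed-axis compound train — 2 stages, target 52/189
target = 52/189 in lowest terms: an exact hit needs N1·N3 = k·52 and N2·N4 = k·189 for one integer k, every count in [12, 96]; additionally prefer no 1:1 stage (N1 ≠ N2, N3 ≠ N4)
k = 1…2: no 1:1-free in-range split of k·52 and k·189 into factor pairs; take k = 3
k = 3: N1·N3 = 156 = 12·13, N2·N4 = 567 = 21·27
achieved = 12·13/(21·27) = 52/189; |achieved − target| = 0 ≤ 13/4725 ✓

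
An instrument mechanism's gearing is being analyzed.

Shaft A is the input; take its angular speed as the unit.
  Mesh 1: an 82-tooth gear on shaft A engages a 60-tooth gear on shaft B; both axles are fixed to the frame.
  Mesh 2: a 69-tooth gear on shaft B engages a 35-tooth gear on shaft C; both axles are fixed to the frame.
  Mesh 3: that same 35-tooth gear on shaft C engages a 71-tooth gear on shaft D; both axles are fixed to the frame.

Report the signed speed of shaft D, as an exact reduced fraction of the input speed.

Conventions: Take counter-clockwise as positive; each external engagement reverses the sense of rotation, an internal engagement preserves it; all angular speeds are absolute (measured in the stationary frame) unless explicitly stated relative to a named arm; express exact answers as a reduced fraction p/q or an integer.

3-mesh fixed-axis compound train (all bearings frame-fixed)
mesh 1 [82T→60T]: |ω|/ω_in = 1×82/60 = 41/30, sense flips to −
mesh 2 [69T→35T]: |ω|/ω_in = (41/30)×69/35 = 943/350, sense flips to +
mesh 3 [35T→71T]: |ω|/ω_in = (943/350)×35/71 = 943/710, sense flips to −
signed output speed (× input speed) = -943/710

-943/710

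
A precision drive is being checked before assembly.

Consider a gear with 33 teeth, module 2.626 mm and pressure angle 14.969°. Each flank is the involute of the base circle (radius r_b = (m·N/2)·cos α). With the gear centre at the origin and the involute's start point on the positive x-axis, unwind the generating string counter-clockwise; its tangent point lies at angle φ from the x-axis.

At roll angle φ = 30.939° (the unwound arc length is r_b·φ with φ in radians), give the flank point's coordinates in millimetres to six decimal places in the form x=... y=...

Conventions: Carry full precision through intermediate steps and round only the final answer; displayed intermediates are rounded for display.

recognized (one wheel, involute flank): single-mesh tooth geometry, m = 2.626, N = 33
pitch radius r_p = m·N/2 = 2.626·33/2 = 43.329000
base radius r_b = r_p·cos α = 43.329000·cos 14.969° = 41.858662
roll angle φ = 30.939° = 0.53998742 rad
x = r_b·(cos φ + φ·sin φ) = 47.523657
y = r_b·(sin φ − φ·cos φ) = 2.133528

x=47.523657 y=2.133528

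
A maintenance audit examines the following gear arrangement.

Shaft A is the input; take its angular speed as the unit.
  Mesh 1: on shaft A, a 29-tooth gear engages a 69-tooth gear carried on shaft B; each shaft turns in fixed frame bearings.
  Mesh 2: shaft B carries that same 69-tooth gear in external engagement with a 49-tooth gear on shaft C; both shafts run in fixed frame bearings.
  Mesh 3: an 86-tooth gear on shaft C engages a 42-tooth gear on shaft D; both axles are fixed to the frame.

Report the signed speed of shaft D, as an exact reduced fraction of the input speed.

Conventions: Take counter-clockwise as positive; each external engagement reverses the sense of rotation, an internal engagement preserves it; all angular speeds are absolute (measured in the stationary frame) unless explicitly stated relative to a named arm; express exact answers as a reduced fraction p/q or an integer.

-1247/1029

3-mesh fixed-axis compound train (all bearings frame-fixed)
mesh 1 [29T→69T]: |ω|/ω_in = 1×29/69 = 29/69, sense flips to −
mesh 2 [69T→49T]: |ω|/ω_in = (29/69)×69/49 = 29/49, sense flips to +
mesh 3 [86T→42T]: |ω|/ω_in = (29/49)×86/42 = 1247/1029, sense flips to −
signed output speed (× input speed) = -1247/1029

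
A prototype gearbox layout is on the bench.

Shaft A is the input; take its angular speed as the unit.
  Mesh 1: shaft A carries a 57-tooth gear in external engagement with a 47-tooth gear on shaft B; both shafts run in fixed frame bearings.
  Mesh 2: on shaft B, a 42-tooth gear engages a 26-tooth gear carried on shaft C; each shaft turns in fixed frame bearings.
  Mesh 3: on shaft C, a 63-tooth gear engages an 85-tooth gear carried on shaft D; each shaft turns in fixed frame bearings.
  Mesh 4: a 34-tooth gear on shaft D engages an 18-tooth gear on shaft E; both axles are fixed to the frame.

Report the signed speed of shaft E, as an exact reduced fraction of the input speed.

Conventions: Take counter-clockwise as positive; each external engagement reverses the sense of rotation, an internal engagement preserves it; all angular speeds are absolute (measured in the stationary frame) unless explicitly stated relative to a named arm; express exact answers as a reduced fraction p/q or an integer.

8379/3055

4-mesh fixed-axis compound train (all bearings frame-fixed)
mesh 1 [57T→47T]: |ω|/ω_in = 1×57/47 = 57/47, sense flips to −
mesh 2 [42T→26T]: |ω|/ω_in = (57/47)×42/26 = 1197/611, sense flips to +
mesh 3 [63T→85T]: |ω|/ω_in = (1197/611)×63/85 = 75411/51935, sense flips to −
mesh 4 [34T→18T]: |ω|/ω_in = (75411/51935)×34/18 = 8379/3055, sense flips to +
signed output speed (× input speed) = 8379/3055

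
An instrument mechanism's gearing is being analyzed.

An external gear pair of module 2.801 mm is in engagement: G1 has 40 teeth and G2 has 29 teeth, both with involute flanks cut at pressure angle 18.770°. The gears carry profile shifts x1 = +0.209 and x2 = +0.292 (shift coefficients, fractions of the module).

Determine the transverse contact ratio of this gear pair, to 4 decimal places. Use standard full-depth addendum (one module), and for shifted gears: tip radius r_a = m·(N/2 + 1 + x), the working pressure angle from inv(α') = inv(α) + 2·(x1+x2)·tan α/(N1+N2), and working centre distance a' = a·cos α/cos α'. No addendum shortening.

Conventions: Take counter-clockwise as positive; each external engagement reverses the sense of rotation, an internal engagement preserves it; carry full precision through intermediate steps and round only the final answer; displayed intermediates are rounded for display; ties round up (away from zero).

1.6335

single-mesh involute tooth geometry (40T engaging 29T at module 2.801)
base radii: r_b1 = 53.040737, r_b2 = 38.454534
tip radii: r_a1 = 59.406409, r_a2 = 44.233392
inv(α') = inv(18.770°) + 2·(+0.209+0.292)·tan α/(40+29) = 0.01718041  ⇒  α' = 20.93583°
a' = a·cos α / cos α' = 96.6345·cos 18.770°/cos 20.93583° = 97.962647
action lengths: √(r_a1²−r_b1²) = 26.754470, √(r_a2²−r_b2²) = 21.859592
base pitch p_b = π·m·cos α = 8.331619
CR = (26.754470 + 21.859592 − 97.962647·sin 20.93583°)/8.331619 = 1.633517
contact ratio ≈ 1.6335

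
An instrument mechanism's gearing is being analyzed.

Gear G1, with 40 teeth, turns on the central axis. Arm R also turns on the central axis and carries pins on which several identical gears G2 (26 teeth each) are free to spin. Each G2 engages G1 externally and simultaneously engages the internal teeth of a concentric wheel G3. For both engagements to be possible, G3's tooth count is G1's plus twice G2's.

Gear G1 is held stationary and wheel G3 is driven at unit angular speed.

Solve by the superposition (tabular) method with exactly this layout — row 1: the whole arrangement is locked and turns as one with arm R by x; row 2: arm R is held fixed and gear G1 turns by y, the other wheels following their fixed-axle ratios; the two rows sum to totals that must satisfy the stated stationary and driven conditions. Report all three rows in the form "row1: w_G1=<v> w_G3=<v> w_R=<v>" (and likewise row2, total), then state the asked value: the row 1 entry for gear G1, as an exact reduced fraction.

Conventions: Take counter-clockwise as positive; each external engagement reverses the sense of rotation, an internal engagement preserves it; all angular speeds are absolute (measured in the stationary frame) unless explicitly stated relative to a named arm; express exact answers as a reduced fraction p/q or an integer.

row1: w_G1=23/33 w_G3=23/33 w_R=23/33
row2: w_G1=-23/33 w_G3=10/33 w_R=0
total: w_G1=0 w_G3=1 w_R=23/33
asked value: 23/33

recognized (axles ride arm R): planetary set, 40/26/92 teeth
row 1 — lock + rotate with arm: ω_sun = ω_ring = ω_arm = x
row 2 — arm fixed, fixed-axis ratios: sun y, ring −(40/92)·y, arm 0
boundary: total ω_sun = x + y = 0 and total ω_ring = x − (40/92)·y = 1  ⇒  y = -23/33, x = 23/33
row 2 ring = −(40/92)·(-23/33) = 10/33
totals (row 1 + row 2): sun 23/33 + (-23/33) = 0, ring 23/33 + 10/33 = 1, arm 23/33 + 0 = 23/33
asked cell (row1, sun) = 23/33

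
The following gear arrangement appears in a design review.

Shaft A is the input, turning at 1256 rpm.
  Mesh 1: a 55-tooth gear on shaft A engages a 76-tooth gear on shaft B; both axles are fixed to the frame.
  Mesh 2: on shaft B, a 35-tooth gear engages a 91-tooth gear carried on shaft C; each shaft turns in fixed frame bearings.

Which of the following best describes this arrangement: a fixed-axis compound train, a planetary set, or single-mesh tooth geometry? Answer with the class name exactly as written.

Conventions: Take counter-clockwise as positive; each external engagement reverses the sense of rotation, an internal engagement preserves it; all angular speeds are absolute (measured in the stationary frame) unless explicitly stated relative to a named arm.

fixed-axis compound train

class = fixed-axis compound train [2 meshes; 2 ratios multiply, 2 sense flips]
classification: fixed-axis compound train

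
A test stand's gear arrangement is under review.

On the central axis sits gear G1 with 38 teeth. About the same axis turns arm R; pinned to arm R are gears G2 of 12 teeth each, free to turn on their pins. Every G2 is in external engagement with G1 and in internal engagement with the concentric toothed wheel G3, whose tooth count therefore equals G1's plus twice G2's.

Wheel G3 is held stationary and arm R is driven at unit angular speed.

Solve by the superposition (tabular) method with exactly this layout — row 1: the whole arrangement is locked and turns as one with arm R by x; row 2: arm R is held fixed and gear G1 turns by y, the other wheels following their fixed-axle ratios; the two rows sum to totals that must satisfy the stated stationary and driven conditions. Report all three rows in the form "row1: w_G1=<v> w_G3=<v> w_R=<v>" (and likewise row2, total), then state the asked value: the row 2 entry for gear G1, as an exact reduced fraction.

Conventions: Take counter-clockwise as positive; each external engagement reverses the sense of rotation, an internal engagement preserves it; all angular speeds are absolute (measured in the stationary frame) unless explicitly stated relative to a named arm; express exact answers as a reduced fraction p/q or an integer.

row1: w_G1=1 w_G3=1 w_R=1
row2: w_G1=31/19 w_G3=-1 w_R=0
total: w_G1=50/19 w_G3=0 w_R=1
asked value: 31/19

recognized (axles ride arm R): planetary set, 38/12/62 teeth
superposition row 1 [locked train]: every member turns x
row 2 (arm held, sun turns y): ω_ring = −(38/62)·y, ω_arm = 0
boundary: total ω_ring = x − (38/62)·y = 0 and total ω_arm = x = 1  ⇒  y = 31/19, x = 1
row 2 ring = −(38/62)·31/19 = -1
totals (row 1 + row 2): sun 1 + 31/19 = 50/19, ring 1 + (-1) = 0, arm 1 + 0 = 1
asked cell (row2, sun) = 31/19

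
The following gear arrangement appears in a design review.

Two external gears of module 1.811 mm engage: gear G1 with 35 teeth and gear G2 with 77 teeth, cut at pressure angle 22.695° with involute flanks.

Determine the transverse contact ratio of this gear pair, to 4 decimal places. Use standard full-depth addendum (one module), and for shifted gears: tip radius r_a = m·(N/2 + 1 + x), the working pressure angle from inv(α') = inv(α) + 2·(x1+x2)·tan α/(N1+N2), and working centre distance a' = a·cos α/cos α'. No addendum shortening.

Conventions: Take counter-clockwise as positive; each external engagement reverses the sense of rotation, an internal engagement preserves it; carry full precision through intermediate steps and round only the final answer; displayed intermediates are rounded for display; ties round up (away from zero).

single-mesh involute tooth geometry (35T engaging 77T at module 1.811)
base radii: r_b1 = 29.238606, r_b2 = 64.324932
tip radii: r_a1 = 33.503500, r_a2 = 71.534500
no profile shift: α' = α, a' = a
action lengths: √(r_a1²−r_b1²) = 16.358131, √(r_a2²−r_b2²) = 31.296769
base pitch p_b = π·m·cos α = 5.248902
CR = (16.358131 + 31.296769 − 101.416000·sin 22.69500°)/5.248902 = 1.624343
contact ratio ≈ 1.6243

1.6243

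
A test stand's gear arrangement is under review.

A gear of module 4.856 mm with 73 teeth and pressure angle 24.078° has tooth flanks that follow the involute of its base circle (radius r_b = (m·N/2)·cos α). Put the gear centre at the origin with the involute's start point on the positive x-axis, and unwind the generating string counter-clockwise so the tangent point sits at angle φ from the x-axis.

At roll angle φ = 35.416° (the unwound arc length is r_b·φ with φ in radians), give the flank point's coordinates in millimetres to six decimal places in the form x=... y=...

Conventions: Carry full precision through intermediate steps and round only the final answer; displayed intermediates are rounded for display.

x=189.845764 y=12.259203

recognized (one wheel, involute flank): single-mesh tooth geometry, m = 4.856, N = 73
pitch radius r_p = m·N/2 = 4.856·73/2 = 177.244000
base radius r_b = r_p·cos α = 177.244000·cos 24.078° = 161.822159
roll angle φ = 35.416° = 0.61812581 rad
x = r_b·(cos φ + φ·sin φ) = 189.845764
y = r_b·(sin φ − φ·cos φ) = 12.259203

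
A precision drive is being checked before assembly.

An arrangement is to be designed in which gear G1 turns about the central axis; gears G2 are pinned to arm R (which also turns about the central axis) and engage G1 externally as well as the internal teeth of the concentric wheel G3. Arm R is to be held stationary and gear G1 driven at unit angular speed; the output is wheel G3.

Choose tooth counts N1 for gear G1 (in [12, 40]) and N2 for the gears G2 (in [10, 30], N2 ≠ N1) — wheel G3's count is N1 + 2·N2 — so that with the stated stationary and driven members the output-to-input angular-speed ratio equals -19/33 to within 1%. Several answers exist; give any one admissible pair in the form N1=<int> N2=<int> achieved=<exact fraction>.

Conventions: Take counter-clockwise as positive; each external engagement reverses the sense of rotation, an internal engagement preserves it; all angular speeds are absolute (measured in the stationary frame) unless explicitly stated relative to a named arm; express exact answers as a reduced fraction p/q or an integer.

N1=38 N2=14 achieved=-19/33

topology: planetary set — design target -19/33, arm = carrier (Willis)
Willis with ω_arm = 0: ω_ring/ω_sun = −N1/N3; set equal to -19/33  ⇒  N3/N1 = −1/(-19/33) = 33/19
N3 = N1 + 2·N2  ⇒  N2/N1 = (N3/N1 − 1)/2 = (33/19 − 1)/2 = 7/19
smallest multiple with N1 ≥ 12 and N2 ≥ 10: k = 2  ⇒  N1 = 2·19 = 38, N2 = 2·7 = 14 (N1 ≤ 40, N2 ≤ 30, N2 ≠ N1 ✓), N3 = 38 + 2·14 = 66
check: −N1/N3 with N1 = 38, N3 = 66 gives -19/33; |achieved − target| = 0 ≤ 19/3300 ✓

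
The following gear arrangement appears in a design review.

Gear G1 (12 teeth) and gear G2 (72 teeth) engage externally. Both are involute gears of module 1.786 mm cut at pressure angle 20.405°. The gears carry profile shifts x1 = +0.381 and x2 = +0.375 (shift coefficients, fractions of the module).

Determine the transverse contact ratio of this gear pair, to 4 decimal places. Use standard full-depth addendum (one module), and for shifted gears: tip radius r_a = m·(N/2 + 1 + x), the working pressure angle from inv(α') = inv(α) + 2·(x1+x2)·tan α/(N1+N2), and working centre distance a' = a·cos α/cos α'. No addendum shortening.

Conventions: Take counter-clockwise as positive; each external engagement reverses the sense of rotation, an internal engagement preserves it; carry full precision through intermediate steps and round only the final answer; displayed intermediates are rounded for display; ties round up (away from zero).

1.4518

topology: single-mesh involute geometry — m = 1.786, 12T/72T pair
base radii: r_b1 = 10.043588, r_b2 = 60.261527
tip radii: r_a1 = 13.182466, r_a2 = 66.751750
inv(α') = inv(20.405°) + 2·(+0.381+0.375)·tan α/(12+72) = 0.02255750  ⇒  α' = 22.84248°
a' = a·cos α / cos α' = 75.0120·cos 20.405°/cos 22.84248° = 76.287951
action lengths: √(r_a1²−r_b1²) = 8.538370, √(r_a2²−r_b2²) = 28.711401
base pitch p_b = π·m·cos α = 5.258810
CR = (8.538370 + 28.711401 − 76.287951·sin 22.84248°)/5.258810 = 1.451824
contact ratio ≈ 1.4518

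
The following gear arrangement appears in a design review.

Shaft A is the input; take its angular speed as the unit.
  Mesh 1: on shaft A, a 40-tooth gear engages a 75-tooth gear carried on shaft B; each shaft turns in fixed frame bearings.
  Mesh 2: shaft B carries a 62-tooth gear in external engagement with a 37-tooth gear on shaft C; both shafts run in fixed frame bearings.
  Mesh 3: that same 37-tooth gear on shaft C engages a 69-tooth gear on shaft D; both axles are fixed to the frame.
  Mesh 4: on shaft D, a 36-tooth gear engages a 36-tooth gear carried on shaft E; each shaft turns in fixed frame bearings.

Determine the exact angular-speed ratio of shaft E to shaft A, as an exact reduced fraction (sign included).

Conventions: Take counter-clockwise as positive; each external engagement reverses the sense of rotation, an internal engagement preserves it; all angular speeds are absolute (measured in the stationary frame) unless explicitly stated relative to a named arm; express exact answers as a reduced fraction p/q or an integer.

class = fixed-axis compound train [4 meshes; 4 ratios multiply, 4 sense flips]
mesh 1 [40T→75T]: running ratio 8/15, sense −
mesh 2 [62T→37T]: running ratio 496/555, sense +
mesh 3 [37T→69T]: running ratio 496/1035, sense −
mesh 4 [36T→36T]: running ratio 496/1035, sense +
ω_out/ω_in = 496/1035

496/1035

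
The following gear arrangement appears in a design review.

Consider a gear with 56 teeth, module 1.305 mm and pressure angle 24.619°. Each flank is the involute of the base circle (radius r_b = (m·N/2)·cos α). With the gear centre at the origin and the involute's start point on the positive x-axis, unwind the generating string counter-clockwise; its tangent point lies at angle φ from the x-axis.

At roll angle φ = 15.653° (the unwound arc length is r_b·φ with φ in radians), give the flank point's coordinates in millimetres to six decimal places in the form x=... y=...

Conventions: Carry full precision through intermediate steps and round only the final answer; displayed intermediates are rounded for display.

class = single-mesh tooth geometry [base-circle involute, m = 1.305, 56T]
pitch radius r_p = m·N/2 = 1.305·56/2 = 36.540000
base radius r_b = r_p·cos α = 36.540000·cos 24.619° = 33.218441
roll angle φ = 15.653° = 0.27319639 rad
x = r_b·(cos φ + φ·sin φ) = 34.435057
y = r_b·(sin φ − φ·cos φ) = 0.224098

x=34.435057 y=0.224098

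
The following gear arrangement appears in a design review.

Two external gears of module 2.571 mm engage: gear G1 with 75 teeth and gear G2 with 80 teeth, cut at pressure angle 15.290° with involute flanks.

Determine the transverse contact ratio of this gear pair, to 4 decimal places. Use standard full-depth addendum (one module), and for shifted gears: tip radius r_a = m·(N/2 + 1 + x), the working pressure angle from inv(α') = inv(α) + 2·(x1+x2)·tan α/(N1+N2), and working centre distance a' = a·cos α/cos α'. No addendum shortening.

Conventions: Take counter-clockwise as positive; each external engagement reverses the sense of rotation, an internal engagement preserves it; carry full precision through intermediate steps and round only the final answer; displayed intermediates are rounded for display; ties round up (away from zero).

2.1818

class = single-mesh tooth geometry [involute pair 75T × 80T, m = 2.571]
base radii: r_b1 = 92.999831, r_b2 = 99.199820
tip radii: r_a1 = 98.983500, r_a2 = 105.411000
no profile shift: α' = α, a' = a
action lengths: √(r_a1²−r_b1²) = 33.893432, √(r_a2²−r_b2²) = 35.649330
base pitch p_b = π·m·cos α = 7.791136
CR = (33.893432 + 35.649330 − 199.252500·sin 15.29000°)/7.791136 = 2.181831
contact ratio ≈ 2.1818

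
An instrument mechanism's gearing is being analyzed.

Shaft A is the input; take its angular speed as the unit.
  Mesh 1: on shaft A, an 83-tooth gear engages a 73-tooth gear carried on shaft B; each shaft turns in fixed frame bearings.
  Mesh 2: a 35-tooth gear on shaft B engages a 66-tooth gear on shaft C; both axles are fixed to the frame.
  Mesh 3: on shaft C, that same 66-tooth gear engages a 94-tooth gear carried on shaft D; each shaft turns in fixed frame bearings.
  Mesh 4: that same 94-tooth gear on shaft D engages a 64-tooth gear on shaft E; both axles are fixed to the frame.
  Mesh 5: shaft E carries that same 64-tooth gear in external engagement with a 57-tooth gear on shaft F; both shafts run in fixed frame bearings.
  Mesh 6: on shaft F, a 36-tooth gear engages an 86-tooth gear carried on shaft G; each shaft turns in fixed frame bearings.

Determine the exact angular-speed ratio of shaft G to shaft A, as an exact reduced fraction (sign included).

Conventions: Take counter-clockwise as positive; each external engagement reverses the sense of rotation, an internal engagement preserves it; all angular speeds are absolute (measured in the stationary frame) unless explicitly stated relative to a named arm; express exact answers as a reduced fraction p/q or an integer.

class = fixed-axis compound train [6 meshes; 6 ratios multiply, 6 sense flips]
mesh 1 [83T→73T]: running ratio 83/73, sense −
mesh 2 [35T→66T]: running ratio 2905/4818, sense +
mesh 3 [66T→94T]: running ratio 2905/6862, sense −
mesh 4 [94T→64T]: running ratio 2905/4672, sense +
mesh 5 [64T→57T]: running ratio 2905/4161, sense −
mesh 6 [36T→86T]: running ratio 17430/59641, sense +
ω_out/ω_in = 17430/59641

17430/59641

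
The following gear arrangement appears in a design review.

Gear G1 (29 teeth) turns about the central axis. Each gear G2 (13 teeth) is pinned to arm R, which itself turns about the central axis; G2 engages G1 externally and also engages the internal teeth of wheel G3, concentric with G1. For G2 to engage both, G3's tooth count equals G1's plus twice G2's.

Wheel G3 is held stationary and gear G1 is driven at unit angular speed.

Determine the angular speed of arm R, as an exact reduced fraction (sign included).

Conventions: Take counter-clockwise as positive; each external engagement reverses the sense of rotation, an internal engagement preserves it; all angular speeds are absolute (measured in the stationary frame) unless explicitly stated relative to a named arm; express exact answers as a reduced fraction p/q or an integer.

29/84

class = planetary set [G3 = 29+2·13 = 55; Willis about the carrier]
ring teeth: 29 + 2·13 = 55
29(ω_sun−ω_arm) = −55(ω_ring−ω_arm),  ω_ring = 0, ω_sun = 1
29(1−ω_arm) = −55(0−ω_arm)  ⇒  84·ω_arm = 29  ⇒  ω_arm = 29/84
exact speed ratio = 29/84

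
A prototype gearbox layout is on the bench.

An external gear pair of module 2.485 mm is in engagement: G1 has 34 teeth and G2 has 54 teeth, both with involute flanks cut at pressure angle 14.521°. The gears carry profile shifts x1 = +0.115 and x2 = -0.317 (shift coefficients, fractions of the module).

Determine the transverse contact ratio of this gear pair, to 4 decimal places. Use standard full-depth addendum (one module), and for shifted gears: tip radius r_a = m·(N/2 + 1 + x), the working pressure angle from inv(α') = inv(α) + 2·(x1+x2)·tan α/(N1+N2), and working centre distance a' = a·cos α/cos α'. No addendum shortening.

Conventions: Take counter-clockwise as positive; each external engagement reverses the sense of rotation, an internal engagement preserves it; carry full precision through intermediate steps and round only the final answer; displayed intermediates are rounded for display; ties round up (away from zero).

2.1463

topology: single-mesh involute geometry — m = 2.485, 34T/54T pair
base radii: r_b1 = 40.895518, r_b2 = 64.951704
tip radii: r_a1 = 45.015775, r_a2 = 68.792255
inv(α') = inv(14.521°) + 2·(+0.115-0.317)·tan α/(34+54) = 0.00438031  ⇒  α' = 13.42099°
a' = a·cos α / cos α' = 109.3400·cos 14.521°/cos 13.42099° = 108.818968
action lengths: √(r_a1²−r_b1²) = 18.814267, √(r_a2²−r_b2²) = 22.663858
base pitch p_b = π·m·cos α = 7.557474
CR = (18.814267 + 22.663858 − 108.818968·sin 13.42099°)/7.557474 = 2.146323
contact ratio ≈ 2.1463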